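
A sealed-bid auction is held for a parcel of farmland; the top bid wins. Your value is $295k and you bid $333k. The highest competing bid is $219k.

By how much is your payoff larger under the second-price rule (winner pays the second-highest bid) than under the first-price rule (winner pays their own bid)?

$114k

You have the highest bid, so you win under either rule.
Second-price: pay $219k → payoff $76k.
First-price: pay your own bid $333k → payoff −$38k.
Difference = $76k − (−$38k) = $114k.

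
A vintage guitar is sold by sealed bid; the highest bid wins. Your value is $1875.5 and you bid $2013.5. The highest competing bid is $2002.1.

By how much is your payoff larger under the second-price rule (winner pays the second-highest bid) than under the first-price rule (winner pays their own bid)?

You have the highest bid, so you win under either rule.
Second-price: pay $2002.1 → payoff −$126.6.
First-price: pay your own bid $2013.5 → payoff −$138.
Difference = −$126.6 − (−$138) = $11.4.

$11.4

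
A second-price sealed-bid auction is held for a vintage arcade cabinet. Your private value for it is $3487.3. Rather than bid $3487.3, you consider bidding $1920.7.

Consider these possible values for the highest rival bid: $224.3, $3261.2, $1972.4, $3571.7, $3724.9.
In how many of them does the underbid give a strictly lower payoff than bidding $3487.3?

2

The deviation hurts exactly when the highest competing bid lies strictly between $1920.7 and $3487.3 — underbidding then forfeits a profitable win.
$224.3: below both → same outcome either way.
$3261.2: inside the interval → strictly worse (loss $226.1).
$1972.4: inside the interval → strictly worse (loss $1514.9).
$3571.7: above both → same outcome either way.
$3724.9: above both → same outcome either way.
Count: 2.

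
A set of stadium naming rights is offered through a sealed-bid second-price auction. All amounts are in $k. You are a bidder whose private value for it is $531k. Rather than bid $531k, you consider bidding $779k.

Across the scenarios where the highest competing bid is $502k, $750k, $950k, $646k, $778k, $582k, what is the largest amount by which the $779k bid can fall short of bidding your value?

$247k

$502k: same outcome either way → loss $0k.
$750k: truthful gives $0k, deviation gives −$219k → loss $219k.
$950k: same outcome either way → loss $0k.
$646k: truthful gives $0k, deviation gives −$115k → loss $115k.
$778k: truthful gives $0k, deviation gives −$247k → loss $247k.
$582k: truthful gives $0k, deviation gives −$51k → loss $51k.
Maximum loss: $247k.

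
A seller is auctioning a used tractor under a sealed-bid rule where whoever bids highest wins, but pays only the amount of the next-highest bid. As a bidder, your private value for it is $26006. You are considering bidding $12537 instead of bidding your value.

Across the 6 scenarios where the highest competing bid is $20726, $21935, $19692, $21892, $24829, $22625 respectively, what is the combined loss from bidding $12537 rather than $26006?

$24337

The deviation costs you only when the competing bid falls strictly between $12537 and $26006; elsewhere both bids give the same outcome.
$20726: truthful payoff $5280, deviation payoff $0 → loss $5280.
$21935: truthful payoff $4071, deviation payoff $0 → loss $4071.
$19692: truthful payoff $6314, deviation payoff $0 → loss $6314.
$21892: truthful payoff $4114, deviation payoff $0 → loss $4114.
$24829: truthful payoff $1177, deviation payoff $0 → loss $1177.
$22625: truthful payoff $3381, deviation payoff $0 → loss $3381.
Total loss = $5280 + $4071 + $6314 + $4114 + $1177 + $3381 = $24337.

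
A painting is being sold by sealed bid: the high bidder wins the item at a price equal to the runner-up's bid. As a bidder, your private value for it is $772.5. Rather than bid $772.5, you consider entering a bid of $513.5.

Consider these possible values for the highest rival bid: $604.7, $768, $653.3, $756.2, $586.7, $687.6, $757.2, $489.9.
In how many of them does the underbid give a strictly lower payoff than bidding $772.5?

7

The deviation hurts exactly when the highest competing bid lies strictly between $513.5 and $772.5 — underbidding then forfeits a profitable win.
$604.7: inside the interval → strictly worse (loss $167.8).
$768: inside the interval → strictly worse (loss $4.5).
$653.3: inside the interval → strictly worse (loss $119.2).
$756.2: inside the interval → strictly worse (loss $16.3).
$586.7: inside the interval → strictly worse (loss $185.8).
$687.6: inside the interval → strictly worse (loss $84.9).
$757.2: inside the interval → strictly worse (loss $15.3).
$489.9: below both → same outcome either way.
Count: 7.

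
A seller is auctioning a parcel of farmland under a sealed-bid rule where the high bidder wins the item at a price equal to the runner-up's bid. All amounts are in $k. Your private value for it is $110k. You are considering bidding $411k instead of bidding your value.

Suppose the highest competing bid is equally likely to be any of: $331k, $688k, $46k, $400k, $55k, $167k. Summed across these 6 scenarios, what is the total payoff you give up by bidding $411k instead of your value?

The deviation costs you only when the competing bid falls strictly between $110k and $411k; elsewhere both bids give the same outcome.
$331k: truthful payoff $0k, deviation payoff −$221k → loss $221k.
$688k: outcomes coincide → loss $0k.
$46k: outcomes coincide → loss $0k.
$400k: truthful payoff $0k, deviation payoff −$290k → loss $290k.
$55k: outcomes coincide → loss $0k.
$167k: truthful payoff $0k, deviation payoff −$57k → loss $57k.
Total loss = $221k + $290k + $57k = $568k.
Truthful bidding weakly dominates here: raising your bid can only win items priced above your value, and lowering it can only forfeit items priced below.

$568k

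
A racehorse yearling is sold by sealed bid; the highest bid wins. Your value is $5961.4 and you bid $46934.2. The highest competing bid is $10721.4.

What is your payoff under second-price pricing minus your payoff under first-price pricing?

$36212.8

You have the highest bid, so you win under either rule.
Second-price: pay $10721.4 → payoff −$4760.
First-price: pay your own bid $46934.2 → payoff −$40972.8.
Difference = −$4760 − (−$40972.8) = $36212.8.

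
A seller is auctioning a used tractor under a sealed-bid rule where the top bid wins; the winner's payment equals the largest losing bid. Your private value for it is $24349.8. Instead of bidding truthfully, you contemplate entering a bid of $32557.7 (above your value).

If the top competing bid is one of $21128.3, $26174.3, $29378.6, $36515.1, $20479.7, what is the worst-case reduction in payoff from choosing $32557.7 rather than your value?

$5028.8

$21128.3: same outcome either way → loss $0.
$26174.3: truthful gives $0, deviation gives −$1824.5 → loss $1824.5.
$29378.6: truthful gives $0, deviation gives −$5028.8 → loss $5028.8.
$36515.1: same outcome either way → loss $0.
$20479.7: same outcome either way → loss $0.
Maximum loss: $5028.8.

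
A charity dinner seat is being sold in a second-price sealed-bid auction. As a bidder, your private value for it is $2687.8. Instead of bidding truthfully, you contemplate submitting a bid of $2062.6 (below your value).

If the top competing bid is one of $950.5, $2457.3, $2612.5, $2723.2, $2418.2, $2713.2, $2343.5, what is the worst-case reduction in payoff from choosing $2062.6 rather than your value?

$344.3

$950.5: same outcome either way → loss $0.
$2457.3: truthful gives $230.5, deviation gives $0 → loss $230.5.
$2612.5: truthful gives $75.3, deviation gives $0 → loss $75.3.
$2723.2: same outcome either way → loss $0.
$2418.2: truthful gives $269.6, deviation gives $0 → loss $269.6.
$2713.2: same outcome either way → loss $0.
$2343.5: truthful gives $344.3, deviation gives $0 → loss $344.3.
Maximum loss: $344.3.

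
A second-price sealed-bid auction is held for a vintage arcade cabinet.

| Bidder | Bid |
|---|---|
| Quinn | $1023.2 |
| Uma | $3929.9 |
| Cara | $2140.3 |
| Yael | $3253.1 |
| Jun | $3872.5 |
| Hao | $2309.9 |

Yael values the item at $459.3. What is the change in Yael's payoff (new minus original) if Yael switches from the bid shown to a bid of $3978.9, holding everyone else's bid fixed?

−$3470.6

The highest bid among the other bidders is $3929.9; Yael's bid doesn't change that.
Original bid $3253.1: Yael is not highest (top rival bid is $3929.9); payoff $0.
Alternative bid $3978.9: Yael is highest, pays the top rival bid $3929.9; payoff $459.3 − $3929.9 = −$3470.6.
Change in payoff = −$3470.6 − ($0) = −$3470.6.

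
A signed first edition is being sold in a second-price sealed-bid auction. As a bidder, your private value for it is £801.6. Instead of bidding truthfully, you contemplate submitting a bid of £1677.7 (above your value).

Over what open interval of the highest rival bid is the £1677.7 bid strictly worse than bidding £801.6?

(£801.6, £1677.7)

If the competing bid is below £801.6, both bids win at the same price — no difference.
If it is above £1677.7, both bids lose — no difference.
If it lies strictly between £801.6 and £1677.7, bidding your value loses (payoff 0) while bidding £1677.7 wins at a price above your value (payoff negative).
So the deviation strictly hurts on the open interval (£801.6, £1677.7).
In a second-price auction your bid sets only whether you win, not what you pay, so bidding your true value is weakly dominant.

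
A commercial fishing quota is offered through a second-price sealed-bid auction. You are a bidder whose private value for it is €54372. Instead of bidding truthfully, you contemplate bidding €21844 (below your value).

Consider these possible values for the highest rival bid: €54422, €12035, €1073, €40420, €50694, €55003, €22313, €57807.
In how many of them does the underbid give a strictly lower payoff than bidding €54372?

The deviation hurts exactly when the highest competing bid lies strictly between €21844 and €54372 — underbidding then forfeits a profitable win.
€54422: above both → same outcome either way.
€12035: below both → same outcome either way.
€1073: below both → same outcome either way.
€40420: inside the interval → strictly worse (loss €13952).
€50694: inside the interval → strictly worse (loss €3678).
€55003: above both → same outcome either way.
€22313: inside the interval → strictly worse (loss €32059).
€57807: above both → same outcome either way.
Count: 3.

3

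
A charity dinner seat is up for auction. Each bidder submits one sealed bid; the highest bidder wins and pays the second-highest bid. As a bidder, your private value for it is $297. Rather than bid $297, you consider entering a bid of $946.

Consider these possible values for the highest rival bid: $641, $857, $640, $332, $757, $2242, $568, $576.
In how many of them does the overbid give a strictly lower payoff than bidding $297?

7

The deviation hurts exactly when the highest competing bid lies strictly between $297 and $946 — overbidding then wins at a price above your value.
$641: inside the interval → strictly worse (loss $344).
$857: inside the interval → strictly worse (loss $560).
$640: inside the interval → strictly worse (loss $343).
$332: inside the interval → strictly worse (loss $35).
$757: inside the interval → strictly worse (loss $460).
$2242: above both → same outcome either way.
$568: inside the interval → strictly worse (loss $271).
$576: inside the interval → strictly worse (loss $279).
Count: 7.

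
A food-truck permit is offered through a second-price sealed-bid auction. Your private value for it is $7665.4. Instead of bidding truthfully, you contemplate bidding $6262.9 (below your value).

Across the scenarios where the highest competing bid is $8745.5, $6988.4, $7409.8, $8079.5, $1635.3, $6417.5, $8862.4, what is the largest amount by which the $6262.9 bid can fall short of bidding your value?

$8745.5: same outcome either way → loss $0.
$6988.4: truthful gives $677, deviation gives $0 → loss $677.
$7409.8: truthful gives $255.6, deviation gives $0 → loss $255.6.
$8079.5: same outcome either way → loss $0.
$1635.3: same outcome either way → loss $0.
$6417.5: truthful gives $1247.9, deviation gives $0 → loss $1247.9.
$8862.4: same outcome either way → loss $0.
Maximum loss: $1247.9.

$1247.9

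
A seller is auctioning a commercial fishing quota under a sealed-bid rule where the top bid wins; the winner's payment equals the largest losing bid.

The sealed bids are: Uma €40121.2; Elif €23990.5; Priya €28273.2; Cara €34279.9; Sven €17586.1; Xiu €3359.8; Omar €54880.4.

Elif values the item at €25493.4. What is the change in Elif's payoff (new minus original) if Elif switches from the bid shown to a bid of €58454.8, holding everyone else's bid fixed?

−€29387

The highest bid among the other bidders is €54880.4; Elif's bid doesn't change that.
Original bid €23990.5: Elif is not highest (top rival bid is €54880.4); payoff €0.
Alternative bid €58454.8: Elif is highest, pays the top rival bid €54880.4; payoff €25493.4 − €54880.4 = −€29387.
Change in payoff = −€29387 − (€0) = −€29387.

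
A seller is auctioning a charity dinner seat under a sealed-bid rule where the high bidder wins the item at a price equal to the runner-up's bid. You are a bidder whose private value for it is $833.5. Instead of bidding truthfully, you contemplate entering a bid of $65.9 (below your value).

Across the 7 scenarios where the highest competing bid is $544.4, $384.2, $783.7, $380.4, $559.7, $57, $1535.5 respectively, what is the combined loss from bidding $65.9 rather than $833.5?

The deviation costs you only when the competing bid falls strictly between $65.9 and $833.5; elsewhere both bids give the same outcome.
$544.4: truthful payoff $289.1, deviation payoff $0 → loss $289.1.
$384.2: truthful payoff $449.3, deviation payoff $0 → loss $449.3.
$783.7: truthful payoff $49.8, deviation payoff $0 → loss $49.8.
$380.4: truthful payoff $453.1, deviation payoff $0 → loss $453.1.
$559.7: truthful payoff $273.8, deviation payoff $0 → loss $273.8.
$57: outcomes coincide → loss $0.
$1535.5: outcomes coincide → loss $0.
Total loss = $289.1 + $449.3 + $49.8 + $453.1 + $273.8 = $1515.1.

$1515.1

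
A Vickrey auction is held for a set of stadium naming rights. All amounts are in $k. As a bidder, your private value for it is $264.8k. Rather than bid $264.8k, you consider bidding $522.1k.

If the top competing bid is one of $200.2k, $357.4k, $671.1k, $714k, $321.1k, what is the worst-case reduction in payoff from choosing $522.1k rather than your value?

$92.6k

$200.2k: same outcome either way → loss $0k.
$357.4k: truthful gives $0k, deviation gives −$92.6k → loss $92.6k.
$671.1k: same outcome either way → loss $0k.
$714k: same outcome either way → loss $0k.
$321.1k: truthful gives $0k, deviation gives −$56.3k → loss $56.3k.
Maximum loss: $92.6k.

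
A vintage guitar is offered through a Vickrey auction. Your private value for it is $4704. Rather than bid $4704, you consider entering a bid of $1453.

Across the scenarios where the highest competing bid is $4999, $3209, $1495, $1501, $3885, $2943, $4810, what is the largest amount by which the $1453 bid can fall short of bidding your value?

$3209

$4999: same outcome either way → loss $0.
$3209: truthful gives $1495, deviation gives $0 → loss $1495.
$1495: truthful gives $3209, deviation gives $0 → loss $3209.
$1501: truthful gives $3203, deviation gives $0 → loss $3203.
$3885: truthful gives $819, deviation gives $0 → loss $819.
$2943: truthful gives $1761, deviation gives $0 → loss $1761.
$4810: same outcome either way → loss $0.
Maximum loss: $3209.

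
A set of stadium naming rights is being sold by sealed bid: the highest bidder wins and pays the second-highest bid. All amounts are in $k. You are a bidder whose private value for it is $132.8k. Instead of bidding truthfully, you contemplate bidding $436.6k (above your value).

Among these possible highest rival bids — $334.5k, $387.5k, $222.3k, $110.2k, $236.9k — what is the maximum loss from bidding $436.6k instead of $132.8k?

$254.7k

$334.5k: truthful gives $0k, deviation gives −$201.7k → loss $201.7k.
$387.5k: truthful gives $0k, deviation gives −$254.7k → loss $254.7k.
$222.3k: truthful gives $0k, deviation gives −$89.5k → loss $89.5k.
$110.2k: same outcome either way → loss $0k.
$236.9k: truthful gives $0k, deviation gives −$104.1k → loss $104.1k.
Maximum loss: $254.7k.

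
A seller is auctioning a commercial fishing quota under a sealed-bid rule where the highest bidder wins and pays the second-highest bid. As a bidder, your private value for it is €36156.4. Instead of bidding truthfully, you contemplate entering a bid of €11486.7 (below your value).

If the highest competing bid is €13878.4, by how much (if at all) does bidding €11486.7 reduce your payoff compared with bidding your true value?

Bidding your value €36156.4: you win (since €36156.4 > €13878.4) and pay €13878.4. Payoff €22278.
Bidding €11486.7: you lose. Payoff €0.
The competing bid €13878.4 lies between your shaded bid and your value, so underbidding forfeits an item you could have won at a profitable price.
Loss from deviating = €22278 − (€0) = €22278.
In a second-price auction your bid sets only whether you win, not what you pay, so bidding your true value is weakly dominant.

€22278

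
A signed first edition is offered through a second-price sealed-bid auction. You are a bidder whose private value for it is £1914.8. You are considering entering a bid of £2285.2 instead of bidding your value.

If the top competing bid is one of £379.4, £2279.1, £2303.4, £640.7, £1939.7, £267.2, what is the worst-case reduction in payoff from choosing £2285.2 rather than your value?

£364.3

£379.4: same outcome either way → loss £0.
£2279.1: truthful gives £0, deviation gives −£364.3 → loss £364.3.
£2303.4: same outcome either way → loss £0.
£640.7: same outcome either way → loss £0.
£1939.7: truthful gives £0, deviation gives −£24.9 → loss £24.9.
£267.2: same outcome either way → loss £0.
Maximum loss: £364.3.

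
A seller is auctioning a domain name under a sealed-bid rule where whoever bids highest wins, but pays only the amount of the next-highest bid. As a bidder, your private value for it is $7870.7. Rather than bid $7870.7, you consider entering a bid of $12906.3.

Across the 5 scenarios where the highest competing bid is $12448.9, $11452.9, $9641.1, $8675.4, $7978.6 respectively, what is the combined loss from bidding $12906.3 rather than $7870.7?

The deviation costs you only when the competing bid falls strictly between $7870.7 and $12906.3; elsewhere both bids give the same outcome.
$12448.9: truthful payoff $0, deviation payoff −$4578.2 → loss $4578.2.
$11452.9: truthful payoff $0, deviation payoff −$3582.2 → loss $3582.2.
$9641.1: truthful payoff $0, deviation payoff −$1770.4 → loss $1770.4.
$8675.4: truthful payoff $0, deviation payoff −$804.7 → loss $804.7.
$7978.6: truthful payoff $0, deviation payoff −$107.9 → loss $107.9.
Total loss = $4578.2 + $3582.2 + $1770.4 + $804.7 + $107.9 = $10843.4.
Because the price is fixed by the runner-up's bid, deviating from your value can only change a good outcome into a bad one — never the reverse.

$10843.4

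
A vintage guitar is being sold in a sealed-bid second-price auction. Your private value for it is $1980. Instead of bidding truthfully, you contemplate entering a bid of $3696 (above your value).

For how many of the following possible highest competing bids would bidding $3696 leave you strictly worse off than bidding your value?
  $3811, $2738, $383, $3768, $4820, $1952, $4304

1

The deviation hurts exactly when the highest competing bid lies strictly between $1980 and $3696 — overbidding then wins at a price above your value.
$3811: above both → same outcome either way.
$2738: inside the interval → strictly worse (loss $758).
$383: below both → same outcome either way.
$3768: above both → same outcome either way.
$4820: above both → same outcome either way.
$1952: below both → same outcome either way.
$4304: above both → same outcome either way.
Count: 1.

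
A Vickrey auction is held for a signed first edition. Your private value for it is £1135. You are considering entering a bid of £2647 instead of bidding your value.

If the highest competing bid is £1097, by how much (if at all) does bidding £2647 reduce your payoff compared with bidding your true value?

Bidding your value £1135: you win (since £1135 > £1097) and pay £1097. Payoff £38.
Bidding £2647: you win and pay £1097. Payoff £1135 − £1097 = £38.
Difference = £38 − £38 = £0; both bids lead to the same outcome because the competing bid is below both your value and your alternative bid.

£0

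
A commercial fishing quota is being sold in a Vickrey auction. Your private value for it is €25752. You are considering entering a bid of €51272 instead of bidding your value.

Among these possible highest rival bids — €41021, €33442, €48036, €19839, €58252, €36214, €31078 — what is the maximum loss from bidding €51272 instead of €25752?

€41021: truthful gives €0, deviation gives −€15269 → loss €15269.
€33442: truthful gives €0, deviation gives −€7690 → loss €7690.
€48036: truthful gives €0, deviation gives −€22284 → loss €22284.
€19839: same outcome either way → loss €0.
€58252: same outcome either way → loss €0.
€36214: truthful gives €0, deviation gives −€10462 → loss €10462.
€31078: truthful gives €0, deviation gives −€5326 → loss €5326.
Maximum loss: €22284.

€22284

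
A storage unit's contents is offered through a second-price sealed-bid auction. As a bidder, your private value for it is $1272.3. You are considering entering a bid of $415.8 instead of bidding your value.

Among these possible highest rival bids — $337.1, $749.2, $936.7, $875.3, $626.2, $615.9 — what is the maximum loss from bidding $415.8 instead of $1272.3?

$337.1: same outcome either way → loss $0.
$749.2: truthful gives $523.1, deviation gives $0 → loss $523.1.
$936.7: truthful gives $335.6, deviation gives $0 → loss $335.6.
$875.3: truthful gives $397, deviation gives $0 → loss $397.
$626.2: truthful gives $646.1, deviation gives $0 → loss $646.1.
$615.9: truthful gives $656.4, deviation gives $0 → loss $656.4.
Maximum loss: $656.4.

$656.4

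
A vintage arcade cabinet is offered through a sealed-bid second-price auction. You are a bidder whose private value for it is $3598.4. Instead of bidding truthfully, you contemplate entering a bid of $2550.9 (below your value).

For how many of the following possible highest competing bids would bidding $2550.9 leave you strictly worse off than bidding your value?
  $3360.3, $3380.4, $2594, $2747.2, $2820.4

The deviation hurts exactly when the highest competing bid lies strictly between $2550.9 and $3598.4 — underbidding then forfeits a profitable win.
$3360.3: inside the interval → strictly worse (loss $238.1).
$3380.4: inside the interval → strictly worse (loss $218).
$2594: inside the interval → strictly worse (loss $1004.4).
$2747.2: inside the interval → strictly worse (loss $851.2).
$2820.4: inside the interval → strictly worse (loss $778).
Count: 5.

5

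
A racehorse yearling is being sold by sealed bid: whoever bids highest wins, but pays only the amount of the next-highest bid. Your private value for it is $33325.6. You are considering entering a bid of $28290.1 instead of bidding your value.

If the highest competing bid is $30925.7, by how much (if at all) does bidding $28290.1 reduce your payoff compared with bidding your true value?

$2399.9

Bidding your value $33325.6: you win (since $33325.6 > $30925.7) and pay $30925.7. Payoff $2399.9.
Bidding $28290.1: you lose. Payoff $0.
The competing bid $30925.7 lies between your shaded bid and your value, so underbidding forfeits an item you could have won at a profitable price.
Loss from deviating = $2399.9 − ($0) = $2399.9.
In a second-price auction your bid sets only whether you win, not what you pay, so bidding your true value is weakly dominant.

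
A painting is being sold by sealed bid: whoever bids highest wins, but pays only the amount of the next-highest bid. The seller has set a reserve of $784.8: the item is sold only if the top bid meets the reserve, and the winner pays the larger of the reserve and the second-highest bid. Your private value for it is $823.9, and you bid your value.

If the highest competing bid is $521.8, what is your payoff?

Your bid $823.9 is the highest and exceeds the reserve.
Price = max(second-highest bid, reserve) = max($521.8, $784.8) = $784.8.
Payoff = $823.9 − $784.8 = $39.1.

$39.1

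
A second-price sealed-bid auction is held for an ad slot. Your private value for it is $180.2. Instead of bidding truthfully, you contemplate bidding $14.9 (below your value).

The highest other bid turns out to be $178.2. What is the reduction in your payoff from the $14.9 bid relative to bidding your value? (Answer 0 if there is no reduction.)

$2

Bidding your value $180.2: you win (since $180.2 > $178.2) and pay $178.2. Payoff $2.
Bidding $14.9: you lose. Payoff $0.
The competing bid $178.2 lies between your shaded bid and your value, so underbidding forfeits an item you could have won at a profitable price.
Loss from deviating = $2 − ($0) = $2.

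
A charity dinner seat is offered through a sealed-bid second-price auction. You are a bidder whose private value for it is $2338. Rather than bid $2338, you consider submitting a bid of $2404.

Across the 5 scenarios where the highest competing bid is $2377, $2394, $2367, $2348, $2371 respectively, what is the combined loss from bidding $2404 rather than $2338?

$167

The deviation costs you only when the competing bid falls strictly between $2338 and $2404; elsewhere both bids give the same outcome.
$2377: truthful payoff $0, deviation payoff −$39 → loss $39.
$2394: truthful payoff $0, deviation payoff −$56 → loss $56.
$2367: truthful payoff $0, deviation payoff −$29 → loss $29.
$2348: truthful payoff $0, deviation payoff −$10 → loss $10.
$2371: truthful payoff $0, deviation payoff −$33 → loss $33.
Total loss = $39 + $56 + $29 + $10 + $33 = $167.
Truthful bidding weakly dominates here: raising your bid can only win items priced above your value, and lowering it can only forfeit items priced below.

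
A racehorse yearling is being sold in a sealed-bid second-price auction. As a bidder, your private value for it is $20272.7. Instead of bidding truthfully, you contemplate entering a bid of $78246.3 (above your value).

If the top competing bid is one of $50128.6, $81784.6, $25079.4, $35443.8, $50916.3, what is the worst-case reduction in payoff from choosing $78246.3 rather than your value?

$50128.6: truthful gives $0, deviation gives −$29855.9 → loss $29855.9.
$81784.6: same outcome either way → loss $0.
$25079.4: truthful gives $0, deviation gives −$4806.7 → loss $4806.7.
$35443.8: truthful gives $0, deviation gives −$15171.1 → loss $15171.1.
$50916.3: truthful gives $0, deviation gives −$30643.6 → loss $30643.6.
Maximum loss: $30643.6.

$30643.6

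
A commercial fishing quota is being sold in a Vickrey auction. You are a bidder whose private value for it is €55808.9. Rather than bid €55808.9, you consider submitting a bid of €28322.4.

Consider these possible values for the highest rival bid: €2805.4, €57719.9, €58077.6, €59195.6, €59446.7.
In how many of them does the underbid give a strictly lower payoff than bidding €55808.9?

The deviation hurts exactly when the highest competing bid lies strictly between €28322.4 and €55808.9 — underbidding then forfeits a profitable win.
€2805.4: below both → same outcome either way.
€57719.9: above both → same outcome either way.
€58077.6: above both → same outcome either way.
€59195.6: above both → same outcome either way.
€59446.7: above both → same outcome either way.
Count: 0.

0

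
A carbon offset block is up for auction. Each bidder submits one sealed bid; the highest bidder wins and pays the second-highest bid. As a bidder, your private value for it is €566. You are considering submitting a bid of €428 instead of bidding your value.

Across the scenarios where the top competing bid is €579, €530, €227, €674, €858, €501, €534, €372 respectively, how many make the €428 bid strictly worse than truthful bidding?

3

The deviation hurts exactly when the highest competing bid lies strictly between €428 and €566 — underbidding then forfeits a profitable win.
€579: above both → same outcome either way.
€530: inside the interval → strictly worse (loss €36).
€227: below both → same outcome either way.
€674: above both → same outcome either way.
€858: above both → same outcome either way.
€501: inside the interval → strictly worse (loss €65).
€534: inside the interval → strictly worse (loss €32).
€372: below both → same outcome either way.
Count: 3.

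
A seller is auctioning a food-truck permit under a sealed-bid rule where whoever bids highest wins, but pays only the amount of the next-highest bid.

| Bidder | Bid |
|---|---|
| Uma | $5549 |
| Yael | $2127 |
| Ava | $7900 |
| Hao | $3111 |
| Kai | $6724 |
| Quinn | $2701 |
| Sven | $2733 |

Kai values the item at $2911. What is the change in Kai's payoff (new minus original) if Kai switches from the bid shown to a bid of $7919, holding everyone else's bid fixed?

The highest bid among the other bidders is $7900; Kai's bid doesn't change that.
Original bid $6724: Kai is not highest (top rival bid is $7900); payoff $0.
Alternative bid $7919: Kai is highest, pays the top rival bid $7900; payoff $2911 − $7900 = −$4989.
Change in payoff = −$4989 − ($0) = −$4989.

−$4989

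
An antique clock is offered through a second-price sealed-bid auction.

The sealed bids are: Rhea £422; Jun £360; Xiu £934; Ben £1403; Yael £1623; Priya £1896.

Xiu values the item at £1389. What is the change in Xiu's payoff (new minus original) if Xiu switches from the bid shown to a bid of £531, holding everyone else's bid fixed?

£0

The highest bid among the other bidders is £1896; Xiu's bid doesn't change that.
Original bid £934: Xiu is not highest (top rival bid is £1896); payoff £0.
Alternative bid £531: Xiu is not highest (top rival bid is £1896); payoff £0.
Change in payoff = £0 − (£0) = £0.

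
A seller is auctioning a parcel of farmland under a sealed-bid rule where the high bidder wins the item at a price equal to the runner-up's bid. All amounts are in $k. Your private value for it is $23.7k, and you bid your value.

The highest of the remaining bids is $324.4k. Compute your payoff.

$0k

Your bid $23.7k is below the highest competing bid $324.4k, so you lose.
A losing bidder pays nothing and receives nothing: payoff = $0k.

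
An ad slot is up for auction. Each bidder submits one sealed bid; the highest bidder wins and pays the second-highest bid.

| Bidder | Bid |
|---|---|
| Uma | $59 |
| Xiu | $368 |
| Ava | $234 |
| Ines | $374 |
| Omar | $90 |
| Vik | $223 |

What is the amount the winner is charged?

$368

Highest bid: Ines at $374, so Ines wins.
Second-highest bid: Xiu at $368 — that is the price the winner pays.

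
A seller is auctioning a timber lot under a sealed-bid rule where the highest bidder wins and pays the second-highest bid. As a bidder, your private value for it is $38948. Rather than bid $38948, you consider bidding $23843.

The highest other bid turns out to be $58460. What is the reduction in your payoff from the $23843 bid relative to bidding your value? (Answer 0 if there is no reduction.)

$0

Bidding your value $38948: you lose (since $38948 < $58460). Payoff $0.
Bidding $23843: you lose. Payoff $0.
Difference = $0 − $0 = $0; both bids lead to the same outcome because the competing bid is above both your value and your alternative bid.
Truthful bidding weakly dominates here: raising your bid can only win items priced above your value, and lowering it can only forfeit items priced below.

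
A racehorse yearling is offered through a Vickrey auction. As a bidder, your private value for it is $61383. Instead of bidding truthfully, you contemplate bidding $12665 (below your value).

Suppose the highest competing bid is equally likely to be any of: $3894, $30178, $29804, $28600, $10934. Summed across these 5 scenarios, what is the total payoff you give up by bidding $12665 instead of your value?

$95567

The deviation costs you only when the competing bid falls strictly between $12665 and $61383; elsewhere both bids give the same outcome.
$3894: outcomes coincide → loss $0.
$30178: truthful payoff $31205, deviation payoff $0 → loss $31205.
$29804: truthful payoff $31579, deviation payoff $0 → loss $31579.
$28600: truthful payoff $32783, deviation payoff $0 → loss $32783.
$10934: outcomes coincide → loss $0.
Total loss = $31205 + $31579 + $32783 = $95567.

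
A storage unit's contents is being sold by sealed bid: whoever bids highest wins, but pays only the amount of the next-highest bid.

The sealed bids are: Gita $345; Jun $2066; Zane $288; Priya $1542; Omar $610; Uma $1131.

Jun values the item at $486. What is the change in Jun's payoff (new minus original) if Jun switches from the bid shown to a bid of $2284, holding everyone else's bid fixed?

The highest bid among the other bidders is $1542; Jun's bid doesn't change that.
Original bid $2066: Jun is highest, pays the top rival bid $1542; payoff $486 − $1542 = −$1056.
Alternative bid $2284: Jun is highest, pays the top rival bid $1542; payoff $486 − $1542 = −$1056.
Change in payoff = −$1056 − (−$1056) = $0.

$0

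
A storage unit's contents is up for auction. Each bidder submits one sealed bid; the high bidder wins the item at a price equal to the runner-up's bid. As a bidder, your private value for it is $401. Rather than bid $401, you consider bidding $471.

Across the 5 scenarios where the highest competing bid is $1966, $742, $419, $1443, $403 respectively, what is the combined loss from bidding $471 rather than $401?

The deviation costs you only when the competing bid falls strictly between $401 and $471; elsewhere both bids give the same outcome.
$1966: outcomes coincide → loss $0.
$742: outcomes coincide → loss $0.
$419: truthful payoff $0, deviation payoff −$18 → loss $18.
$1443: outcomes coincide → loss $0.
$403: truthful payoff $0, deviation payoff −$2 → loss $2.
Total loss = $18 + $2 = $20.

$20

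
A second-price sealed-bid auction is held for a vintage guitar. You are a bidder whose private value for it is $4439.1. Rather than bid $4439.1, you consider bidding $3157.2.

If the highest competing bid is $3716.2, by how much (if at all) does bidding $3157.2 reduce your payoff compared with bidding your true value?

Bidding your value $4439.1: you win (since $4439.1 > $3716.2) and pay $3716.2. Payoff $722.9.
Bidding $3157.2: you lose. Payoff $0.
The competing bid $3716.2 lies between your shaded bid and your value, so underbidding forfeits an item you could have won at a profitable price.
Loss from deviating = $722.9 − ($0) = $722.9.
Truthful bidding weakly dominates here: raising your bid can only win items priced above your value, and lowering it can only forfeit items priced below.

$722.9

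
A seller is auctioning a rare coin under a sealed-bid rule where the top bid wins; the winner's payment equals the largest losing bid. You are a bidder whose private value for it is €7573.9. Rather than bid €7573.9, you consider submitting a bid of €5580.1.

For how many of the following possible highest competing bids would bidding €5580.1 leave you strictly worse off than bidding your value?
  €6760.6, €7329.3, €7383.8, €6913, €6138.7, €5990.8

The deviation hurts exactly when the highest competing bid lies strictly between €5580.1 and €7573.9 — underbidding then forfeits a profitable win.
€6760.6: inside the interval → strictly worse (loss €813.3).
€7329.3: inside the interval → strictly worse (loss €244.6).
€7383.8: inside the interval → strictly worse (loss €190.1).
€6913: inside the interval → strictly worse (loss €660.9).
€6138.7: inside the interval → strictly worse (loss €1435.2).
€5990.8: inside the interval → strictly worse (loss €1583.1).
Count: 6.

6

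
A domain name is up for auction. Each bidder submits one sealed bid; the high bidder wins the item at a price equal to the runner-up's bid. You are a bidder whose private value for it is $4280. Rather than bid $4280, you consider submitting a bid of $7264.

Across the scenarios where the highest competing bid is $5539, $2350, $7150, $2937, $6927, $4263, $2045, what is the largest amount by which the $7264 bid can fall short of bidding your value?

$5539: truthful gives $0, deviation gives −$1259 → loss $1259.
$2350: same outcome either way → loss $0.
$7150: truthful gives $0, deviation gives −$2870 → loss $2870.
$2937: same outcome either way → loss $0.
$6927: truthful gives $0, deviation gives −$2647 → loss $2647.
$4263: same outcome either way → loss $0.
$2045: same outcome either way → loss $0.
Maximum loss: $2870.

$2870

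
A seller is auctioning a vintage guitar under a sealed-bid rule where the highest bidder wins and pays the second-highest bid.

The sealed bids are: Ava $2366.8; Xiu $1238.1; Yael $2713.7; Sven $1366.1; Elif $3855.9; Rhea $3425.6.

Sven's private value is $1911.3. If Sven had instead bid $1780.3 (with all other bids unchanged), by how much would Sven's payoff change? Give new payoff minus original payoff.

$0

The highest bid among the other bidders is $3855.9; Sven's bid doesn't change that.
Original bid $1366.1: Sven is not highest (top rival bid is $3855.9); payoff $0.
Alternative bid $1780.3: Sven is not highest (top rival bid is $3855.9); payoff $0.
Change in payoff = $0 − ($0) = $0.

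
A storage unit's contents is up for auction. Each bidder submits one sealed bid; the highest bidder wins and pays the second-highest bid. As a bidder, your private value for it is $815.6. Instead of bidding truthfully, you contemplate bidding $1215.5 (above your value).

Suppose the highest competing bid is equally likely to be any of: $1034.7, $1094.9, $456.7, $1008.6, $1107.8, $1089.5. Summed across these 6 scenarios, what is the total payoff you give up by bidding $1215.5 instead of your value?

$1257.5

The deviation costs you only when the competing bid falls strictly between $815.6 and $1215.5; elsewhere both bids give the same outcome.
$1034.7: truthful payoff $0, deviation payoff −$219.1 → loss $219.1.
$1094.9: truthful payoff $0, deviation payoff −$279.3 → loss $279.3.
$456.7: outcomes coincide → loss $0.
$1008.6: truthful payoff $0, deviation payoff −$193 → loss $193.
$1107.8: truthful payoff $0, deviation payoff −$292.2 → loss $292.2.
$1089.5: truthful payoff $0, deviation payoff −$273.9 → loss $273.9.
Total loss = $219.1 + $279.3 + $193 + $292.2 + $273.9 = $1257.5.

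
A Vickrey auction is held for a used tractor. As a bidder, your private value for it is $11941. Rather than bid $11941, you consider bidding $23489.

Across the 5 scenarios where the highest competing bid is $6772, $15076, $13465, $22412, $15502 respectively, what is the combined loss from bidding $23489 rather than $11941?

The deviation costs you only when the competing bid falls strictly between $11941 and $23489; elsewhere both bids give the same outcome.
$6772: outcomes coincide → loss $0.
$15076: truthful payoff $0, deviation payoff −$3135 → loss $3135.
$13465: truthful payoff $0, deviation payoff −$1524 → loss $1524.
$22412: truthful payoff $0, deviation payoff −$10471 → loss $10471.
$15502: truthful payoff $0, deviation payoff −$3561 → loss $3561.
Total loss = $3135 + $1524 + $10471 + $3561 = $18691.

$18691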